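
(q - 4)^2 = q^2 - 8*q + 16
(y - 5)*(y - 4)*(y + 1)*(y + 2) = y^4 - 6*y^3 - 5*y^2 + 42*y + 40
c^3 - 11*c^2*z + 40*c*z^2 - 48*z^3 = (c - 4*z)^2*(c - 3*z)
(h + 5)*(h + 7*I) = h^2 + 5*h + 7*I*h + 35*I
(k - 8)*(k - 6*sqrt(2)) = k^2 - 6*sqrt(2)*k - 8*k + 48*sqrt(2)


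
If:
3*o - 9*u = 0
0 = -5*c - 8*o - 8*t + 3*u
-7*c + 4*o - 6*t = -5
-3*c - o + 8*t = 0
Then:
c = 2/5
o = -2/5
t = 1/10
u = -2/15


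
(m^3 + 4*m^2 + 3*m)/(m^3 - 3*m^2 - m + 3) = m*(m + 3)/(m^2 - 4*m + 3)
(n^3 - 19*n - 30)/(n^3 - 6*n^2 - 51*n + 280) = (n^2 + 5*n + 6)/(n^2 - n - 56)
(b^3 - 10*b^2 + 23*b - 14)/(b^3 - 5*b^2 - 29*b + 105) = (b^2 - 3*b + 2)/(b^2 + 2*b - 15)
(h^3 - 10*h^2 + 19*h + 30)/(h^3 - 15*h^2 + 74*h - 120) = (h + 1)/(h - 4)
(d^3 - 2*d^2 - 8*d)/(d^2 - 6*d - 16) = d*(d - 4)/(d - 8)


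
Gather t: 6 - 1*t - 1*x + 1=-t - x + 7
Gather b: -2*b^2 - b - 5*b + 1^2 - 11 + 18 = -2*b^2 - 6*b + 8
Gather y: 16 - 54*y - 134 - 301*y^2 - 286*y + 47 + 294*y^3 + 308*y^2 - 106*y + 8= 294*y^3 + 7*y^2 - 446*y - 63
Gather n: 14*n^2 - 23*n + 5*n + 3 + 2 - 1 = 14*n^2 - 18*n + 4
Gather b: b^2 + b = b^2 + b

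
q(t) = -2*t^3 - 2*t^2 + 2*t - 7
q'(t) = -6*t^2 - 4*t + 2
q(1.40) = -13.61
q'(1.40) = -15.36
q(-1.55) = -7.46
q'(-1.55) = -6.22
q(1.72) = -19.65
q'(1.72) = -22.63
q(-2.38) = 3.87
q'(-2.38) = -22.47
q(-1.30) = -8.59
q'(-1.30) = -2.94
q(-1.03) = -9.00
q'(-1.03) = -0.25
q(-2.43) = 5.03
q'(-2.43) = -23.71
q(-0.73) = -8.75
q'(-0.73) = 1.72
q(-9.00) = 1271.00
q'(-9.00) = -448.00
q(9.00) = -1609.00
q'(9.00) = -520.00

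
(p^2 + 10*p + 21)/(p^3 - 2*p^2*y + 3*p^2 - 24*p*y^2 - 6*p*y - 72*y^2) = (-p - 7)/(-p^2 + 2*p*y + 24*y^2)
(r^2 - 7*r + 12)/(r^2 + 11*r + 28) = (r^2 - 7*r + 12)/(r^2 + 11*r + 28)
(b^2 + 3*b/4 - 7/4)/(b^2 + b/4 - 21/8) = 2*(b - 1)/(2*b - 3)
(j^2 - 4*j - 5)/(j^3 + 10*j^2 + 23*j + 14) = (j - 5)/(j^2 + 9*j + 14)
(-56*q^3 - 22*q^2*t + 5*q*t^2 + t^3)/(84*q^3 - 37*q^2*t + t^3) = (-2*q - t)/(3*q - t)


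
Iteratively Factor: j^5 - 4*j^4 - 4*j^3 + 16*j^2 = (j + 2)*(j^4 - 6*j^3 + 8*j^2) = (j - 4)*(j + 2)*(j^3 - 2*j^2) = j*(j - 4)*(j + 2)*(j^2 - 2*j) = j*(j - 4)*(j - 2)*(j + 2)*(j)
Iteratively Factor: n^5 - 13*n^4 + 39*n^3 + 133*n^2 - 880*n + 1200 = (n - 5)*(n^4 - 8*n^3 - n^2 + 128*n - 240) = (n - 5)^2*(n^3 - 3*n^2 - 16*n + 48) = (n - 5)^2*(n + 4)*(n^2 - 7*n + 12) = (n - 5)^2*(n - 4)*(n + 4)*(n - 3)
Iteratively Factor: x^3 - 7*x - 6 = (x + 2)*(x^2 - 2*x - 3) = (x + 1)*(x + 2)*(x - 3)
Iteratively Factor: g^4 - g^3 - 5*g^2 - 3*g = (g - 3)*(g^3 + 2*g^2 + g) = g*(g - 3)*(g^2 + 2*g + 1) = g*(g - 3)*(g + 1)*(g + 1)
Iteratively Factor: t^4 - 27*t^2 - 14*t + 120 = (t - 2)*(t^3 + 2*t^2 - 23*t - 60) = (t - 2)*(t + 3)*(t^2 - t - 20) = (t - 5)*(t - 2)*(t + 3)*(t + 4)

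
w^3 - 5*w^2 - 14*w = w*(w - 7)*(w + 2)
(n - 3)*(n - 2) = n^2 - 5*n + 6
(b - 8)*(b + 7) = b^2 - b - 56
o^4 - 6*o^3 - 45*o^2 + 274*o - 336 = (o - 8)*(o - 3)*(o - 2)*(o + 7)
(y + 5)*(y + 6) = y^2 + 11*y + 30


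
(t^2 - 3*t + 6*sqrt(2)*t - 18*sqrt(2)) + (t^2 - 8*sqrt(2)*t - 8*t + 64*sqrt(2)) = 2*t^2 - 11*t - 2*sqrt(2)*t + 46*sqrt(2)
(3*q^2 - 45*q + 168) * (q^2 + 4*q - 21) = 3*q^4 - 33*q^3 - 75*q^2 + 1617*q - 3528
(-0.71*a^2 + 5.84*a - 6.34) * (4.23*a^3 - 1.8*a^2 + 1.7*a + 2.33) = -3.0033*a^5 + 25.9812*a^4 - 38.5372*a^3 + 19.6857*a^2 + 2.8292*a - 14.7722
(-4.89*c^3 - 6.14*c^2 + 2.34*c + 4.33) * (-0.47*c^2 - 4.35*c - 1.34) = 2.2983*c^5 + 24.1573*c^4 + 32.1618*c^3 - 3.9865*c^2 - 21.9711*c - 5.8022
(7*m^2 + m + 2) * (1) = 7*m^2 + m + 2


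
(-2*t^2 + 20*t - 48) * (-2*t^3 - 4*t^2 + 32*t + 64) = 4*t^5 - 32*t^4 - 48*t^3 + 704*t^2 - 256*t - 3072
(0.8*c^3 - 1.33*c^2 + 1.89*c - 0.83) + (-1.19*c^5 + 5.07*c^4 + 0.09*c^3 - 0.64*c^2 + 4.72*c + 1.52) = -1.19*c^5 + 5.07*c^4 + 0.89*c^3 - 1.97*c^2 + 6.61*c + 0.69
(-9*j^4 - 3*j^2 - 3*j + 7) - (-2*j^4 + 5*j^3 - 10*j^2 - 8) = -7*j^4 - 5*j^3 + 7*j^2 - 3*j + 15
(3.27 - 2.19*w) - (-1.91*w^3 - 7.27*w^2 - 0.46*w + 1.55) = 1.91*w^3 + 7.27*w^2 - 1.73*w + 1.72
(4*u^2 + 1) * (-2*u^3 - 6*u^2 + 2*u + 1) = -8*u^5 - 24*u^4 + 6*u^3 - 2*u^2 + 2*u + 1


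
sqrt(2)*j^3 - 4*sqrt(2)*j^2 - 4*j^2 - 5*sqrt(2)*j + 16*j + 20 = (j - 5)*(j - 2*sqrt(2))*(sqrt(2)*j + sqrt(2))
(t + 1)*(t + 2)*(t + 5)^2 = t^4 + 13*t^3 + 57*t^2 + 95*t + 50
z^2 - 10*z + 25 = (z - 5)^2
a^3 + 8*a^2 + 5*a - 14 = (a - 1)*(a + 2)*(a + 7)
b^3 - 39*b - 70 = (b - 7)*(b + 2)*(b + 5)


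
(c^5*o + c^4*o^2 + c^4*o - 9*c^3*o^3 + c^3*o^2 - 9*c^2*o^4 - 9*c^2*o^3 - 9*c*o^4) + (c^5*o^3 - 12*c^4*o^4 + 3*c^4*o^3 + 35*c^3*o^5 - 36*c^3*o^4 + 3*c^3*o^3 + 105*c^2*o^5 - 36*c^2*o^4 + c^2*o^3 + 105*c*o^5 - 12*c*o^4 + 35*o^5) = c^5*o^3 + c^5*o - 12*c^4*o^4 + 3*c^4*o^3 + c^4*o^2 + c^4*o + 35*c^3*o^5 - 36*c^3*o^4 - 6*c^3*o^3 + c^3*o^2 + 105*c^2*o^5 - 45*c^2*o^4 - 8*c^2*o^3 + 105*c*o^5 - 21*c*o^4 + 35*o^5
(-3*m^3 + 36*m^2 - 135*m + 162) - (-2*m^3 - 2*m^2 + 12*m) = -m^3 + 38*m^2 - 147*m + 162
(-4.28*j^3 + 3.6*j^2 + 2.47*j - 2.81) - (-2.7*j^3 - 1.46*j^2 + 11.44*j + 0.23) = -1.58*j^3 + 5.06*j^2 - 8.97*j - 3.04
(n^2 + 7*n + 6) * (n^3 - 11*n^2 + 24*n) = n^5 - 4*n^4 - 47*n^3 + 102*n^2 + 144*n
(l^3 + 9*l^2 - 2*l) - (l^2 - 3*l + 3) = l^3 + 8*l^2 + l - 3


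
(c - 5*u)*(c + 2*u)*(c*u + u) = c^3*u - 3*c^2*u^2 + c^2*u - 10*c*u^3 - 3*c*u^2 - 10*u^3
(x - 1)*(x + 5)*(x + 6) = x^3 + 10*x^2 + 19*x - 30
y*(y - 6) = y^2 - 6*y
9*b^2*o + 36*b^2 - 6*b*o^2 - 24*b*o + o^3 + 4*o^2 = (-3*b + o)^2*(o + 4)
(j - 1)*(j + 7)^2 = j^3 + 13*j^2 + 35*j - 49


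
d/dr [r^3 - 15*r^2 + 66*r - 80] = 3*r^2 - 30*r + 66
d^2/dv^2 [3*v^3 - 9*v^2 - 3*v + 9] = 18*v - 18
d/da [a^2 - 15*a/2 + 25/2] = 2*a - 15/2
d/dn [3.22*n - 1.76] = 3.22000000000000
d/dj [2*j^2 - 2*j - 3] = 4*j - 2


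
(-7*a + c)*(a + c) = -7*a^2 - 6*a*c + c^2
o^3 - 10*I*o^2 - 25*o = o*(o - 5*I)^2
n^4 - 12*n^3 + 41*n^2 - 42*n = n*(n - 7)*(n - 3)*(n - 2)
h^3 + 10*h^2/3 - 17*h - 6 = (h - 3)*(h + 1/3)*(h + 6)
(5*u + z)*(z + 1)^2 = 5*u*z^2 + 10*u*z + 5*u + z^3 + 2*z^2 + z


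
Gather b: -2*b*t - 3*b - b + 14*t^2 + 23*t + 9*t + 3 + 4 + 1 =b*(-2*t - 4) + 14*t^2 + 32*t + 8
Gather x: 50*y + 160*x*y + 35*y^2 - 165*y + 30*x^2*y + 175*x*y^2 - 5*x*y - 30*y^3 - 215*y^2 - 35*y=30*x^2*y + x*(175*y^2 + 155*y) - 30*y^3 - 180*y^2 - 150*y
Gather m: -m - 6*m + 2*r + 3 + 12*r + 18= -7*m + 14*r + 21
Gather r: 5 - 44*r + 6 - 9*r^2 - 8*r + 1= -9*r^2 - 52*r + 12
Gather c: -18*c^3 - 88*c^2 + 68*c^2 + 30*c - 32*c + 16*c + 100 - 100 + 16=-18*c^3 - 20*c^2 + 14*c + 16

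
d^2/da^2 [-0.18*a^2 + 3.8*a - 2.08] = -0.360000000000000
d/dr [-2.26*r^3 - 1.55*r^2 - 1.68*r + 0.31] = -6.78*r^2 - 3.1*r - 1.68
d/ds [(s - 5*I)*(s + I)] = 2*s - 4*I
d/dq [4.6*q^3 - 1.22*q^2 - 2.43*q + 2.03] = 13.8*q^2 - 2.44*q - 2.43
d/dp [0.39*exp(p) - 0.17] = 0.39*exp(p)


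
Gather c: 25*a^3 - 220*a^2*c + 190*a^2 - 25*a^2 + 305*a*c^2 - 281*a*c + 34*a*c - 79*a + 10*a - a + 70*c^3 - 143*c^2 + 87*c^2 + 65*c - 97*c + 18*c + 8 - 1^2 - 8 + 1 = 25*a^3 + 165*a^2 - 70*a + 70*c^3 + c^2*(305*a - 56) + c*(-220*a^2 - 247*a - 14)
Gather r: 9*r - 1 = 9*r - 1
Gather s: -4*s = -4*s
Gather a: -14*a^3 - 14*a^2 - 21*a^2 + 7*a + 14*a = -14*a^3 - 35*a^2 + 21*a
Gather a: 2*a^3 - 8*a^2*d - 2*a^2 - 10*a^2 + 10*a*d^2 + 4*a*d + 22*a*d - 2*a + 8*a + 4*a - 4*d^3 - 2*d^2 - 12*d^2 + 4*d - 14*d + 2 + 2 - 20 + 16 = 2*a^3 + a^2*(-8*d - 12) + a*(10*d^2 + 26*d + 10) - 4*d^3 - 14*d^2 - 10*d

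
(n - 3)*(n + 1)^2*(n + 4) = n^4 + 3*n^3 - 9*n^2 - 23*n - 12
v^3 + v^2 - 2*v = v*(v - 1)*(v + 2)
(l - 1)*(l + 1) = l^2 - 1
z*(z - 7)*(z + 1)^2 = z^4 - 5*z^3 - 13*z^2 - 7*z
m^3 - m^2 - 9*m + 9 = (m - 3)*(m - 1)*(m + 3)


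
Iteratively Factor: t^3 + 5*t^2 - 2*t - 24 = (t + 3)*(t^2 + 2*t - 8) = (t - 2)*(t + 3)*(t + 4)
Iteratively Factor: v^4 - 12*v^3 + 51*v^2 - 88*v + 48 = (v - 3)*(v^3 - 9*v^2 + 24*v - 16) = (v - 4)*(v - 3)*(v^2 - 5*v + 4) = (v - 4)^2*(v - 3)*(v - 1)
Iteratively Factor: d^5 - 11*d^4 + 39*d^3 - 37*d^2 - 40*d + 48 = (d - 3)*(d^4 - 8*d^3 + 15*d^2 + 8*d - 16) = (d - 4)*(d - 3)*(d^3 - 4*d^2 - d + 4) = (d - 4)*(d - 3)*(d + 1)*(d^2 - 5*d + 4) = (d - 4)*(d - 3)*(d - 1)*(d + 1)*(d - 4)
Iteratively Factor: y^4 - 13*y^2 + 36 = (y + 3)*(y^3 - 3*y^2 - 4*y + 12) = (y - 2)*(y + 3)*(y^2 - y - 6) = (y - 3)*(y - 2)*(y + 3)*(y + 2)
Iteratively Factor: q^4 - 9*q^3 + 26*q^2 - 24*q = (q - 3)*(q^3 - 6*q^2 + 8*q) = (q - 4)*(q - 3)*(q^2 - 2*q) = (q - 4)*(q - 3)*(q - 2)*(q)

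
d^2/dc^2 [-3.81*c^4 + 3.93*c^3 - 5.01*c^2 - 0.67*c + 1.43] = -45.72*c^2 + 23.58*c - 10.02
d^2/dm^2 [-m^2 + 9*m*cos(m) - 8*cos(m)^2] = -9*m*cos(m) - 32*sin(m)^2 - 18*sin(m) + 14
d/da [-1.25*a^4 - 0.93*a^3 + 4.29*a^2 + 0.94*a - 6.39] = -5.0*a^3 - 2.79*a^2 + 8.58*a + 0.94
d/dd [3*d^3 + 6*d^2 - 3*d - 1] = 9*d^2 + 12*d - 3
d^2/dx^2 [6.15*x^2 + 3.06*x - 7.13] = 12.3000000000000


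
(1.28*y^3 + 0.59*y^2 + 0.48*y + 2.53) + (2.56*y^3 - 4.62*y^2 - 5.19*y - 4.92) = 3.84*y^3 - 4.03*y^2 - 4.71*y - 2.39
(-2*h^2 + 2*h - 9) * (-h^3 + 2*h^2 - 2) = 2*h^5 - 6*h^4 + 13*h^3 - 14*h^2 - 4*h + 18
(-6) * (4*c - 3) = 18 - 24*c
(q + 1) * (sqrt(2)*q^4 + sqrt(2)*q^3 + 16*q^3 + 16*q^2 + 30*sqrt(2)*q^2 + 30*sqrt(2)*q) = sqrt(2)*q^5 + 2*sqrt(2)*q^4 + 16*q^4 + 32*q^3 + 31*sqrt(2)*q^3 + 16*q^2 + 60*sqrt(2)*q^2 + 30*sqrt(2)*q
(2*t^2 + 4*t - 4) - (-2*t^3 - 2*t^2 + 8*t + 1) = 2*t^3 + 4*t^2 - 4*t - 5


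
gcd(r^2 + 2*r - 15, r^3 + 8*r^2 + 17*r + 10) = r + 5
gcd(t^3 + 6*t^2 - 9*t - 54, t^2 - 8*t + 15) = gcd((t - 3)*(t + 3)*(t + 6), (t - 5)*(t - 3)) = t - 3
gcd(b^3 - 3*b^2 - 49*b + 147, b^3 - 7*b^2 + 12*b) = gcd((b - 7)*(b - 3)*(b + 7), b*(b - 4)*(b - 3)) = b - 3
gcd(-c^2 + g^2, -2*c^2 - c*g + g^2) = c + g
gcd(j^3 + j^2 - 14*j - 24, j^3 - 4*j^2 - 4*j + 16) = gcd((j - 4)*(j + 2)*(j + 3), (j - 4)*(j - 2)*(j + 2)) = j^2 - 2*j - 8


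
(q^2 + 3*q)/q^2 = (q + 3)/q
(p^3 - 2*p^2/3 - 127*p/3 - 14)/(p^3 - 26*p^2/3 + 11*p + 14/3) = (p + 6)/(p - 2)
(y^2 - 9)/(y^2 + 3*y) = (y - 3)/y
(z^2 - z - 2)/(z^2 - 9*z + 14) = (z + 1)/(z - 7)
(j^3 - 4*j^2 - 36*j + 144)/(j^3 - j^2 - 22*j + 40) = (j^2 - 36)/(j^2 + 3*j - 10)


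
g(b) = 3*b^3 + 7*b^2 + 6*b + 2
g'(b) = 9*b^2 + 14*b + 6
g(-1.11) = -0.14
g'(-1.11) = 1.55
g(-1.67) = -2.47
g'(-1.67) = 7.72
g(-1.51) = -1.43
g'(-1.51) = 5.38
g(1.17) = 23.41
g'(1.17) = 34.70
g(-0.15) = 1.25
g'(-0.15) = 4.10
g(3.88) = 305.89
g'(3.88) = 195.81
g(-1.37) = -0.80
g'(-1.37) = 3.71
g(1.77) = 51.19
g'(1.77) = 58.98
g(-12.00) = -4246.00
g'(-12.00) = 1134.00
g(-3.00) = -34.00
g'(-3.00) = 45.00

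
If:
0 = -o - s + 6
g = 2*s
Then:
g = 2*s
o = 6 - s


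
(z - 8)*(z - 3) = z^2 - 11*z + 24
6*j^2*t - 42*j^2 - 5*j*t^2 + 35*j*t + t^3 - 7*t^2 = (-3*j + t)*(-2*j + t)*(t - 7)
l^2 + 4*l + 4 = (l + 2)^2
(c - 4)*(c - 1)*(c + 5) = c^3 - 21*c + 20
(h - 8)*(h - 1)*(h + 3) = h^3 - 6*h^2 - 19*h + 24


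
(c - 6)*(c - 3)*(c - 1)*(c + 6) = c^4 - 4*c^3 - 33*c^2 + 144*c - 108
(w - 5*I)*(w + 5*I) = w^2 + 25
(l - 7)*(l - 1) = l^2 - 8*l + 7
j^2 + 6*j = j*(j + 6)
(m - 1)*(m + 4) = m^2 + 3*m - 4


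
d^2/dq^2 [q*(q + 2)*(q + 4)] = 6*q + 12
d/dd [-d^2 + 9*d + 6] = 9 - 2*d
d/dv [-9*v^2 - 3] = -18*v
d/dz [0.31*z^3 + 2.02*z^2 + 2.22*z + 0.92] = 0.93*z^2 + 4.04*z + 2.22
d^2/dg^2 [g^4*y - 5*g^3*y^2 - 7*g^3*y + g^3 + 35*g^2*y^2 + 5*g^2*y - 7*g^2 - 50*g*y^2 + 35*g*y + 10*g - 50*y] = 12*g^2*y - 30*g*y^2 - 42*g*y + 6*g + 70*y^2 + 10*y - 14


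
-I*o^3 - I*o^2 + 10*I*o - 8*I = (o - 2)*(o + 4)*(-I*o + I)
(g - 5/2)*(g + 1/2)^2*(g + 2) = g^4 + g^3/2 - 21*g^2/4 - 41*g/8 - 5/4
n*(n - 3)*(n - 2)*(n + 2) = n^4 - 3*n^3 - 4*n^2 + 12*n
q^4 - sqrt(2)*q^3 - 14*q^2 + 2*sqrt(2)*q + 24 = (q - 3*sqrt(2))*(q - sqrt(2))*(q + sqrt(2))*(q + 2*sqrt(2))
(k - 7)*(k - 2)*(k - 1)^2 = k^4 - 11*k^3 + 33*k^2 - 37*k + 14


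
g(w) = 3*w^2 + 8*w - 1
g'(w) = 6*w + 8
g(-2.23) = -3.92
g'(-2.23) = -5.38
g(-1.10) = -6.17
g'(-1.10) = 1.40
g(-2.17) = -4.23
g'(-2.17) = -5.02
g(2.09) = 28.82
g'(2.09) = 20.54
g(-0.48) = -4.15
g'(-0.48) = 5.12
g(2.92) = 47.94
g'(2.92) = 25.52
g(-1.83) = -5.59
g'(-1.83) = -2.98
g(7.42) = 223.53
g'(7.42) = 52.52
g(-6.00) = 59.00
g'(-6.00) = -28.00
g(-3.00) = 2.00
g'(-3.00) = -10.00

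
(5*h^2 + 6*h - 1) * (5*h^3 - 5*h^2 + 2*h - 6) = 25*h^5 + 5*h^4 - 25*h^3 - 13*h^2 - 38*h + 6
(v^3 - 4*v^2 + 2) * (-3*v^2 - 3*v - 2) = -3*v^5 + 9*v^4 + 10*v^3 + 2*v^2 - 6*v - 4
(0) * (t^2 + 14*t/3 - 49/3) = 0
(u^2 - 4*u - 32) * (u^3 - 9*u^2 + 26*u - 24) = u^5 - 13*u^4 + 30*u^3 + 160*u^2 - 736*u + 768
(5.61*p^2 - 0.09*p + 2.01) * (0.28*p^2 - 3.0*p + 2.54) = 1.5708*p^4 - 16.8552*p^3 + 15.0822*p^2 - 6.2586*p + 5.1054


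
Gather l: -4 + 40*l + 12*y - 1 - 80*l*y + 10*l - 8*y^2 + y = l*(50 - 80*y) - 8*y^2 + 13*y - 5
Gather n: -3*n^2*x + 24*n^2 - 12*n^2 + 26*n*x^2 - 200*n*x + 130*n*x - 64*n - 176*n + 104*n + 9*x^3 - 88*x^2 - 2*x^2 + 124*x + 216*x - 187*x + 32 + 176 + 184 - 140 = n^2*(12 - 3*x) + n*(26*x^2 - 70*x - 136) + 9*x^3 - 90*x^2 + 153*x + 252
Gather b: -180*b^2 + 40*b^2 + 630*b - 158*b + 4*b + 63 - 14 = -140*b^2 + 476*b + 49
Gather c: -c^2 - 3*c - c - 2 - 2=-c^2 - 4*c - 4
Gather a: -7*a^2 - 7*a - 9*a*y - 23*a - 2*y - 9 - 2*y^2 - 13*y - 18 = -7*a^2 + a*(-9*y - 30) - 2*y^2 - 15*y - 27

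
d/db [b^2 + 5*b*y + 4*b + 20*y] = 2*b + 5*y + 4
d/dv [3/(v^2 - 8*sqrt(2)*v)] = 6*(-v + 4*sqrt(2))/(v^2*(v - 8*sqrt(2))^2)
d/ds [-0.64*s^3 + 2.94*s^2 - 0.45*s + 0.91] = -1.92*s^2 + 5.88*s - 0.45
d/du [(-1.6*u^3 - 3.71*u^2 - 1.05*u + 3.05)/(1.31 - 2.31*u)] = (7.392*u^3 + 2.2821*u^2 - 9.7202*u + 5.67)/(5.3361*u^2 - 6.0522*u + 1.7161)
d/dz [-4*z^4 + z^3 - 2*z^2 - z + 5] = -16*z^3 + 3*z^2 - 4*z - 1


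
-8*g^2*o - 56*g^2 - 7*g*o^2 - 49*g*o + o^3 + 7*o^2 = (-8*g + o)*(g + o)*(o + 7)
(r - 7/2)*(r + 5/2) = r^2 - r - 35/4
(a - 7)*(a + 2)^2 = a^3 - 3*a^2 - 24*a - 28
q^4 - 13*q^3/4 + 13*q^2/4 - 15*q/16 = q*(q - 3/2)*(q - 5/4)*(q - 1/2)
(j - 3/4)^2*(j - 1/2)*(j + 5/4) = j^4 - 3*j^3/4 - 19*j^2/16 + 87*j/64 - 45/128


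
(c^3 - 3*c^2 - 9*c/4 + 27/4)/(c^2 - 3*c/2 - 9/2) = c - 3/2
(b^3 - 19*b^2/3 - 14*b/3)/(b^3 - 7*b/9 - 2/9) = 3*b*(b - 7)/(3*b^2 - 2*b - 1)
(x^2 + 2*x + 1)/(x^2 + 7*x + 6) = (x + 1)/(x + 6)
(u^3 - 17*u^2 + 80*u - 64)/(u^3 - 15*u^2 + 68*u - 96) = (u^2 - 9*u + 8)/(u^2 - 7*u + 12)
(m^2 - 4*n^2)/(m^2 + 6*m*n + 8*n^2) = (m - 2*n)/(m + 4*n)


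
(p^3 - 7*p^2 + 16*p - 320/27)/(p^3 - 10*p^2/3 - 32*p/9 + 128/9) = (p - 5/3)/(p + 2)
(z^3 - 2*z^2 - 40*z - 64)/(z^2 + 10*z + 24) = (z^2 - 6*z - 16)/(z + 6)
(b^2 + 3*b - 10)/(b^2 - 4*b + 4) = (b + 5)/(b - 2)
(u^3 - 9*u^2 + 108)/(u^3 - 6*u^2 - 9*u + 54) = (u - 6)/(u - 3)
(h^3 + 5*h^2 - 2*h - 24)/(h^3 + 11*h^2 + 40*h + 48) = (h - 2)/(h + 4)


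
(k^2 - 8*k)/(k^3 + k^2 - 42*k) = (k - 8)/(k^2 + k - 42)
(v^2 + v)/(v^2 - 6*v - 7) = v/(v - 7)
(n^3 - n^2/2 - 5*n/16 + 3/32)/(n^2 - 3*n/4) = n + 1/4 - 1/(8*n)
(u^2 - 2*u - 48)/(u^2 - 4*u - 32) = (u + 6)/(u + 4)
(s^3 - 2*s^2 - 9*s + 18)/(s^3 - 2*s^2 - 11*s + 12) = (s^2 - 5*s + 6)/(s^2 - 5*s + 4)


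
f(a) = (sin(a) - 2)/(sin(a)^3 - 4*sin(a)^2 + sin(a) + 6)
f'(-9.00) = -0.64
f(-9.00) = -0.50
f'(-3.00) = -0.31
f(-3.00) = -0.37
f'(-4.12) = -0.01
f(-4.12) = -0.25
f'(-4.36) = -0.00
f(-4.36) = -0.25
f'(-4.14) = -0.01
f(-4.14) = -0.25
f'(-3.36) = -0.13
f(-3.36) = -0.30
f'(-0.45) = 0.69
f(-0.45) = -0.52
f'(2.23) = -0.02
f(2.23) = -0.25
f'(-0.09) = 0.27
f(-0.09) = -0.36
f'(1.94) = -0.00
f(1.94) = -0.25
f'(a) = (sin(a) - 2)*(-3*sin(a)^2*cos(a) + 8*sin(a)*cos(a) - cos(a))/(sin(a)^3 - 4*sin(a)^2 + sin(a) + 6)^2 + cos(a)/(sin(a)^3 - 4*sin(a)^2 + sin(a) + 6)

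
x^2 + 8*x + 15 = (x + 3)*(x + 5)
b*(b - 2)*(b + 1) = b^3 - b^2 - 2*b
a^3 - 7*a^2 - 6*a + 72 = (a - 6)*(a - 4)*(a + 3)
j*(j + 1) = j^2 + j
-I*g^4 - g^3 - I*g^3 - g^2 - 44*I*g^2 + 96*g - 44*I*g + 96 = (g - 8*I)*(g + 3*I)*(g + 4*I)*(-I*g - I)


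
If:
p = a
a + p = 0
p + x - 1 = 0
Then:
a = 0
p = 0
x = 1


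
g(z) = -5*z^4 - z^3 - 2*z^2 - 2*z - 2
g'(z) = -20*z^3 - 3*z^2 - 4*z - 2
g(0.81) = -7.62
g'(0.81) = -17.84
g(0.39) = -3.26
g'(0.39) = -5.20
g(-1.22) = -11.80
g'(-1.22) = 34.73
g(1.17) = -18.05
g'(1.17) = -42.82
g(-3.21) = -513.98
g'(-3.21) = 641.45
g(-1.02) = -6.39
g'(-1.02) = 20.18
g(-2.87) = -328.33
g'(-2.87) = 457.57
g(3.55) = -873.16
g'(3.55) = -948.78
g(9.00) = -33716.00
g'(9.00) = -14861.00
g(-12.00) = -102218.00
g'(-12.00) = 34174.00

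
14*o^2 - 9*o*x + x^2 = (-7*o + x)*(-2*o + x)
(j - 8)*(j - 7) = j^2 - 15*j + 56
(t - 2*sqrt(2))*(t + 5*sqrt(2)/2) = t^2 + sqrt(2)*t/2 - 10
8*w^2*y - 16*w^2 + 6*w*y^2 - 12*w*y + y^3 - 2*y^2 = (2*w + y)*(4*w + y)*(y - 2)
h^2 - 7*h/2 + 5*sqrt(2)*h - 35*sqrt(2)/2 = (h - 7/2)*(h + 5*sqrt(2))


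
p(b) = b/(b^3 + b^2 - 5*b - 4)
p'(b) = b*(-3*b^2 - 2*b + 5)/(b^3 + b^2 - 5*b - 4)^2 + 1/(b^3 + b^2 - 5*b - 4)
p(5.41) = 0.03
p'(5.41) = -0.01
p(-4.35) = 0.10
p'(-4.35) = 0.07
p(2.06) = -1.57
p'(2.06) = -14.89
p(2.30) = 1.18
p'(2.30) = -8.78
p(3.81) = 0.08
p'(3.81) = -0.06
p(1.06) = -0.15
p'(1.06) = -0.15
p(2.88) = 0.21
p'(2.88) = -0.32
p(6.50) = 0.02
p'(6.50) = -0.01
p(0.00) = 0.00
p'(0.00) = -0.25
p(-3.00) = 0.43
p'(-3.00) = 0.84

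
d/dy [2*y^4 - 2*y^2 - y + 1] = 8*y^3 - 4*y - 1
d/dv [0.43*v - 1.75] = 0.430000000000000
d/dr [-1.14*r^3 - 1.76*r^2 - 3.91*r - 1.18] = -3.42*r^2 - 3.52*r - 3.91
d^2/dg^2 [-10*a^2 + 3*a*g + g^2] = 2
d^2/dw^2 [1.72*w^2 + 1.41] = 3.44000000000000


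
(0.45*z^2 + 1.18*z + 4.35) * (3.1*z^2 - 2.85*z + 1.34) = 1.395*z^4 + 2.3755*z^3 + 10.725*z^2 - 10.8163*z + 5.829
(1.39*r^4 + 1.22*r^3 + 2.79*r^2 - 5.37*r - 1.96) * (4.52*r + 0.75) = 6.2828*r^5 + 6.5569*r^4 + 13.5258*r^3 - 22.1799*r^2 - 12.8867*r - 1.47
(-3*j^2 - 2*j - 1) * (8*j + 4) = -24*j^3 - 28*j^2 - 16*j - 4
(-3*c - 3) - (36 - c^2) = c^2 - 3*c - 39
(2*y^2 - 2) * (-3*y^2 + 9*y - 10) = -6*y^4 + 18*y^3 - 14*y^2 - 18*y + 20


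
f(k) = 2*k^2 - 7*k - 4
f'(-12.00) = -55.00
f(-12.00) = 368.00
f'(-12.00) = -55.00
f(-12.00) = 368.00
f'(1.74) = -0.04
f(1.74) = -10.12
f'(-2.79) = -18.16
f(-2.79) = 31.10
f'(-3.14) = -19.56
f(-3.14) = 37.70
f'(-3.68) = -21.72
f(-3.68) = 48.84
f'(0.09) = -6.64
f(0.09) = -4.61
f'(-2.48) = -16.92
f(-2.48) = 25.66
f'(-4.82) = -26.28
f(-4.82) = 76.20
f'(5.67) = 15.68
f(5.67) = 20.61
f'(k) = 4*k - 7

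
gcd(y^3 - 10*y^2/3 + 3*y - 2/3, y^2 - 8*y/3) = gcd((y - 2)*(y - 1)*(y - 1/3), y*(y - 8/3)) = 1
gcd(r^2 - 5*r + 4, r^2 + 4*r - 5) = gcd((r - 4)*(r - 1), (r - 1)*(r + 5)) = r - 1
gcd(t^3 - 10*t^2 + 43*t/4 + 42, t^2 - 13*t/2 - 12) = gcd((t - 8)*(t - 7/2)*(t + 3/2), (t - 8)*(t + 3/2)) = t^2 - 13*t/2 - 12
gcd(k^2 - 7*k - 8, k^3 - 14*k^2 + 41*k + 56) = k^2 - 7*k - 8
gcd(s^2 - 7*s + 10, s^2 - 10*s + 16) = s - 2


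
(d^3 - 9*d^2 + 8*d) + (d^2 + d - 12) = d^3 - 8*d^2 + 9*d - 12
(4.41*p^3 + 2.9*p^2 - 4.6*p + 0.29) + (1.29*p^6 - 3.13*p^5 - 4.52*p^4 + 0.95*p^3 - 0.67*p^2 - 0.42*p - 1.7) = 1.29*p^6 - 3.13*p^5 - 4.52*p^4 + 5.36*p^3 + 2.23*p^2 - 5.02*p - 1.41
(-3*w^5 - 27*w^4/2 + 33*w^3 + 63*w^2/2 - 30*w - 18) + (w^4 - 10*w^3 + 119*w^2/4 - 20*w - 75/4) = -3*w^5 - 25*w^4/2 + 23*w^3 + 245*w^2/4 - 50*w - 147/4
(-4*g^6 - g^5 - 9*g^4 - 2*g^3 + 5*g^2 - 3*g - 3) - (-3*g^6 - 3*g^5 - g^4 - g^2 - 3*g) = -g^6 + 2*g^5 - 8*g^4 - 2*g^3 + 6*g^2 - 3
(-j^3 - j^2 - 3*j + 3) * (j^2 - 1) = -j^5 - j^4 - 2*j^3 + 4*j^2 + 3*j - 3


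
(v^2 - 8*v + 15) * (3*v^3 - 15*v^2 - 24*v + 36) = 3*v^5 - 39*v^4 + 141*v^3 + 3*v^2 - 648*v + 540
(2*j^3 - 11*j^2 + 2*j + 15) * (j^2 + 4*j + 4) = 2*j^5 - 3*j^4 - 34*j^3 - 21*j^2 + 68*j + 60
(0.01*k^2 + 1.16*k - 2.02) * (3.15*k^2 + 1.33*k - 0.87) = 0.0315*k^4 + 3.6673*k^3 - 4.8289*k^2 - 3.6958*k + 1.7574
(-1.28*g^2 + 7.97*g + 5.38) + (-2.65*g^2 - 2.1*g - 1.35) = -3.93*g^2 + 5.87*g + 4.03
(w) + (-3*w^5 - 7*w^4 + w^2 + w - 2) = -3*w^5 - 7*w^4 + w^2 + 2*w - 2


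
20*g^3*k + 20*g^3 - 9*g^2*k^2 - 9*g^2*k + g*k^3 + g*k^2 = (-5*g + k)*(-4*g + k)*(g*k + g)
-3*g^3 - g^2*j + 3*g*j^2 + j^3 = (-g + j)*(g + j)*(3*g + j)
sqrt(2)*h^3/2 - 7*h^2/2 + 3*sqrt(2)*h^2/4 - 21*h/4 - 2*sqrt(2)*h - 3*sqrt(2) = (h + 3/2)*(h - 4*sqrt(2))*(sqrt(2)*h/2 + 1/2)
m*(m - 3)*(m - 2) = m^3 - 5*m^2 + 6*m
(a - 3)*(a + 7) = a^2 + 4*a - 21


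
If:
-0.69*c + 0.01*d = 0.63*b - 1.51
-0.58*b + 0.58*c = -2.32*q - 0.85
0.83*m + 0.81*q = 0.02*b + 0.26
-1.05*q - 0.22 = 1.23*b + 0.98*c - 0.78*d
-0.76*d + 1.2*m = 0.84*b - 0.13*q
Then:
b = -0.03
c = 2.24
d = 1.80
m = 1.22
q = -0.93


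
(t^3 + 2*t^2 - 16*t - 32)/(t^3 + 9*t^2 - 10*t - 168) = (t^2 + 6*t + 8)/(t^2 + 13*t + 42)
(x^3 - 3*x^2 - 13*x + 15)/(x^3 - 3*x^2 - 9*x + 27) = (x^2 - 6*x + 5)/(x^2 - 6*x + 9)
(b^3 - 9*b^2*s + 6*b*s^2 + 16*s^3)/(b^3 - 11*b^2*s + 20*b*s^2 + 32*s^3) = (-b + 2*s)/(-b + 4*s)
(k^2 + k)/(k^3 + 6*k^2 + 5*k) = 1/(k + 5)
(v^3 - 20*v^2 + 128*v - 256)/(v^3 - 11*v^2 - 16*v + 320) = (v - 4)/(v + 5)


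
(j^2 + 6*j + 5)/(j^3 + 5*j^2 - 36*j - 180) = (j + 1)/(j^2 - 36)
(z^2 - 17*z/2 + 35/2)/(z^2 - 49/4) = 2*(z - 5)/(2*z + 7)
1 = 1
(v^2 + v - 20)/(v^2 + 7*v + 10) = (v - 4)/(v + 2)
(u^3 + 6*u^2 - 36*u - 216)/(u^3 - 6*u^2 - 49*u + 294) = (u^2 + 12*u + 36)/(u^2 - 49)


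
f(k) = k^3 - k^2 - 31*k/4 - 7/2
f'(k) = 3*k^2 - 2*k - 31/4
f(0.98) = -11.11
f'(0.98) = -6.83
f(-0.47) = -0.18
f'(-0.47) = -6.15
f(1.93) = -14.99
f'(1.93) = -0.44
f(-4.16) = -60.56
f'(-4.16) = 52.49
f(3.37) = -2.70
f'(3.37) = 19.58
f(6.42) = 170.14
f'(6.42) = 103.06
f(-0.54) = 0.24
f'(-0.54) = -5.80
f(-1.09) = 2.46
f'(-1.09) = -2.01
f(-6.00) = -209.00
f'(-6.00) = 112.25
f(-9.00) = -743.75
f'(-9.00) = 253.25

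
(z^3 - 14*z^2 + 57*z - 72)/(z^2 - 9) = (z^2 - 11*z + 24)/(z + 3)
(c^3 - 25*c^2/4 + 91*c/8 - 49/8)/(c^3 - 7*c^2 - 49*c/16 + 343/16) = 2*(2*c^2 - 9*c + 7)/(4*c^2 - 21*c - 49)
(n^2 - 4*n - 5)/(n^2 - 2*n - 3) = (n - 5)/(n - 3)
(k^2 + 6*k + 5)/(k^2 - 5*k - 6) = (k + 5)/(k - 6)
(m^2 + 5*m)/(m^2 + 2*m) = (m + 5)/(m + 2)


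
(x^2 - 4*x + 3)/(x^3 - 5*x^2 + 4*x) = (x - 3)/(x*(x - 4))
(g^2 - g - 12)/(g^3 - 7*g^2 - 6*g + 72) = 1/(g - 6)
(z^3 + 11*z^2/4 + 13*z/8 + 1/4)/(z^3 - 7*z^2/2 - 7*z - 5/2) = (4*z^2 + 9*z + 2)/(4*(z^2 - 4*z - 5))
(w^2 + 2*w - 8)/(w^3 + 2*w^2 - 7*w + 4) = (w - 2)/(w^2 - 2*w + 1)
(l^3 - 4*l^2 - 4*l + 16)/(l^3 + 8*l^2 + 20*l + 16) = (l^2 - 6*l + 8)/(l^2 + 6*l + 8)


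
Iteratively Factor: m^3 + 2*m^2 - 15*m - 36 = (m + 3)*(m^2 - m - 12) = (m + 3)^2*(m - 4)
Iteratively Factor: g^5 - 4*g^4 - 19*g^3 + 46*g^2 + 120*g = (g)*(g^4 - 4*g^3 - 19*g^2 + 46*g + 120) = g*(g + 3)*(g^3 - 7*g^2 + 2*g + 40) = g*(g - 5)*(g + 3)*(g^2 - 2*g - 8) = g*(g - 5)*(g + 2)*(g + 3)*(g - 4)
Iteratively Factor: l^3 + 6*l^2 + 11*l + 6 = (l + 1)*(l^2 + 5*l + 6) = (l + 1)*(l + 3)*(l + 2)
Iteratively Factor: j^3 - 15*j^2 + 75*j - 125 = (j - 5)*(j^2 - 10*j + 25) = (j - 5)^2*(j - 5)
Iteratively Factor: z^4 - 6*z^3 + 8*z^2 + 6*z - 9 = (z - 3)*(z^3 - 3*z^2 - z + 3) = (z - 3)*(z - 1)*(z^2 - 2*z - 3) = (z - 3)*(z - 1)*(z + 1)*(z - 3)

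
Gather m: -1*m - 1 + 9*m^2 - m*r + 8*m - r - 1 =9*m^2 + m*(7 - r) - r - 2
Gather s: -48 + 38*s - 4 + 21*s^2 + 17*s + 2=21*s^2 + 55*s - 50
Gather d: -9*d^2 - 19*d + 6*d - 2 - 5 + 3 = -9*d^2 - 13*d - 4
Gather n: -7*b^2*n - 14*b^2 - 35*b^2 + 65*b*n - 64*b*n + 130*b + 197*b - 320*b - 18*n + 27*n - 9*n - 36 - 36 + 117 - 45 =-49*b^2 + 7*b + n*(-7*b^2 + b)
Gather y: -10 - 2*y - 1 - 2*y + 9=-4*y - 2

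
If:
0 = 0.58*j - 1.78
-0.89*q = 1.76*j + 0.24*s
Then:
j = 3.07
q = -0.269662921348315*s - 6.06896551724138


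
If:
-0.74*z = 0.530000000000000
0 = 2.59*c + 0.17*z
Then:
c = 0.05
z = -0.72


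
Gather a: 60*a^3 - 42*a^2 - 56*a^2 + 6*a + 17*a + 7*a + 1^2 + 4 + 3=60*a^3 - 98*a^2 + 30*a + 8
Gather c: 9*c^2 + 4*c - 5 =9*c^2 + 4*c - 5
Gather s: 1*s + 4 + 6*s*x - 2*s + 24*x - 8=s*(6*x - 1) + 24*x - 4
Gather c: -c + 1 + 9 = 10 - c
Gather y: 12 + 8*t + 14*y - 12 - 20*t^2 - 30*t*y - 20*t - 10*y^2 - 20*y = -20*t^2 - 12*t - 10*y^2 + y*(-30*t - 6)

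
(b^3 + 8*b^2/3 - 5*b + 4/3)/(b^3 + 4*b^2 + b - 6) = (3*b^2 + 11*b - 4)/(3*(b^2 + 5*b + 6))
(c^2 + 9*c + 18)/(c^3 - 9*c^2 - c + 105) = (c + 6)/(c^2 - 12*c + 35)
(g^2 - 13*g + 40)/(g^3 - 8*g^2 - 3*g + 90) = (g - 8)/(g^2 - 3*g - 18)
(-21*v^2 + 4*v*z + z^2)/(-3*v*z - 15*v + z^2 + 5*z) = (7*v + z)/(z + 5)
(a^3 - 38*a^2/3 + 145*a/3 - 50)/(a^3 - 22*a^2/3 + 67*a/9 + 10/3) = 3*(a - 5)/(3*a + 1)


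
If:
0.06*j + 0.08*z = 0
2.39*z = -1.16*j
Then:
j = 0.00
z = 0.00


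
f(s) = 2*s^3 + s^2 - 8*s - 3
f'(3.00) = 52.00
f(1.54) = -5.64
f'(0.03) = -7.93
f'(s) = 6*s^2 + 2*s - 8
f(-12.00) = -3219.00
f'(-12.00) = 832.00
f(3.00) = 36.00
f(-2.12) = -0.60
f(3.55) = 70.68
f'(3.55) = 74.72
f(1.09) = -7.94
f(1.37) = -6.94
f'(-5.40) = 156.16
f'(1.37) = 6.00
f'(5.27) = 169.18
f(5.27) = 275.34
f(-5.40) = -245.57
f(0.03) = -3.24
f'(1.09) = 1.31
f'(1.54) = 9.31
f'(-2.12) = 14.73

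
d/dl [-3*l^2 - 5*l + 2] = -6*l - 5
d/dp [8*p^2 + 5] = 16*p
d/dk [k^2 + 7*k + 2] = 2*k + 7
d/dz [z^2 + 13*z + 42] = 2*z + 13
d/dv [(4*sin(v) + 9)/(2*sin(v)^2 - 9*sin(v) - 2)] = (-8*sin(v)^2 - 36*sin(v) + 73)*cos(v)/(9*sin(v) + 2*cos(v)^2)^2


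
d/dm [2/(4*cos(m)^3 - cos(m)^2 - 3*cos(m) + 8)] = 8*(-sin(2*m) + 3*sin(3*m))/(-cos(2*m) + 2*cos(3*m) + 15)^2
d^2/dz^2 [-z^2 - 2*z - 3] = -2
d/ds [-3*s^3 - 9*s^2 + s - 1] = -9*s^2 - 18*s + 1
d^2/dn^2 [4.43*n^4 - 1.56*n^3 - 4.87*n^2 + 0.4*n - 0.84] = 53.16*n^2 - 9.36*n - 9.74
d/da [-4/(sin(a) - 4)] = 4*cos(a)/(sin(a) - 4)^2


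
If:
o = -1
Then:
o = -1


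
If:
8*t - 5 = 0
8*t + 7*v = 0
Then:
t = 5/8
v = -5/7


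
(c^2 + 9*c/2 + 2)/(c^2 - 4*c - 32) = (c + 1/2)/(c - 8)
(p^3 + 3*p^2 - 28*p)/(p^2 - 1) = p*(p^2 + 3*p - 28)/(p^2 - 1)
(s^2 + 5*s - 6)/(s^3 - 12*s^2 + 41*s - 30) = (s + 6)/(s^2 - 11*s + 30)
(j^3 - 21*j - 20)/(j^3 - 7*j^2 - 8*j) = (j^2 - j - 20)/(j*(j - 8))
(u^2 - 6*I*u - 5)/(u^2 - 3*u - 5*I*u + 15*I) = (u - I)/(u - 3)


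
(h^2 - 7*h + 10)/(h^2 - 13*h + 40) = (h - 2)/(h - 8)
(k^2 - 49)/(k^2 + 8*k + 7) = (k - 7)/(k + 1)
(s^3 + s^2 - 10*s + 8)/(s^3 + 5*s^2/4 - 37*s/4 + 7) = 4*(s - 2)/(4*s - 7)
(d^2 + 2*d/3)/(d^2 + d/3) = (3*d + 2)/(3*d + 1)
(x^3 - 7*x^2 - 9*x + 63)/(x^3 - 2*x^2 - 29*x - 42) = (x - 3)/(x + 2)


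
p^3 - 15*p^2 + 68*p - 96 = (p - 8)*(p - 4)*(p - 3)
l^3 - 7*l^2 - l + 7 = (l - 7)*(l - 1)*(l + 1)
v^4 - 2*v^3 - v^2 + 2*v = v*(v - 2)*(v - 1)*(v + 1)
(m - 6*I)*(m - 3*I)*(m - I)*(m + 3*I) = m^4 - 7*I*m^3 + 3*m^2 - 63*I*m - 54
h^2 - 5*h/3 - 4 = (h - 3)*(h + 4/3)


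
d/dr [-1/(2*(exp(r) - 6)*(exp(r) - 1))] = (exp(r) - 7/2)/(4*(exp(r) - 6)^2*sinh(r/2)^2)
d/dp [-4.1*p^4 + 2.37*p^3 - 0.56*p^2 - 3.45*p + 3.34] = -16.4*p^3 + 7.11*p^2 - 1.12*p - 3.45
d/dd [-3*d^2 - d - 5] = -6*d - 1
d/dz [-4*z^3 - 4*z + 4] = -12*z^2 - 4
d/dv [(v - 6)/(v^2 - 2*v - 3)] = (v^2 - 2*v - 2*(v - 6)*(v - 1) - 3)/(-v^2 + 2*v + 3)^2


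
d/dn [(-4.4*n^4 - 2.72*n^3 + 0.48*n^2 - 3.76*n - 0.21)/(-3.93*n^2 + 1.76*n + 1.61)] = (34.584*n^5 - 12.5424*n^4 - 37.9104*n^3 - 27.0696*n^2 - 0.105*n - 5.684)/(15.4449*n^4 - 13.8336*n^3 - 9.557*n^2 + 5.6672*n + 2.5921)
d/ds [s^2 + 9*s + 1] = 2*s + 9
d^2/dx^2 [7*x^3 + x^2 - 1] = 42*x + 2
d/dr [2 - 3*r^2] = -6*r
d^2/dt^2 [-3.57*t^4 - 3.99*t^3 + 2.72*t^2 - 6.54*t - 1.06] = -42.84*t^2 - 23.94*t + 5.44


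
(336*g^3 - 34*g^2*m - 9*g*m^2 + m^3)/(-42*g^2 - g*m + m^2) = -8*g + m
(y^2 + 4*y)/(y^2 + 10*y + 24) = y/(y + 6)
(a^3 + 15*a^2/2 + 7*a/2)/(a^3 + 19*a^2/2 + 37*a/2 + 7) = a/(a + 2)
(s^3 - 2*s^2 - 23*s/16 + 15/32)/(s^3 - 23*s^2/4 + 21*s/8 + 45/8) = (8*s^2 - 22*s + 5)/(4*(2*s^2 - 13*s + 15))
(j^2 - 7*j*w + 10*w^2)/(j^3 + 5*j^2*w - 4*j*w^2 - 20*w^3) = (j - 5*w)/(j^2 + 7*j*w + 10*w^2)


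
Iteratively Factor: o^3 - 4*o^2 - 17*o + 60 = (o - 5)*(o^2 + o - 12) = (o - 5)*(o - 3)*(o + 4)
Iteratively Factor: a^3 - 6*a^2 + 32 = (a - 4)*(a^2 - 2*a - 8) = (a - 4)*(a + 2)*(a - 4)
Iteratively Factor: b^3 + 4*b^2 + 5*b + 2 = (b + 1)*(b^2 + 3*b + 2) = (b + 1)^2*(b + 2)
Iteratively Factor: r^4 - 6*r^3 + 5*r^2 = (r)*(r^3 - 6*r^2 + 5*r) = r^2*(r^2 - 6*r + 5) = r^2*(r - 5)*(r - 1)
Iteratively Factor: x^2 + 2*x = (x)*(x + 2)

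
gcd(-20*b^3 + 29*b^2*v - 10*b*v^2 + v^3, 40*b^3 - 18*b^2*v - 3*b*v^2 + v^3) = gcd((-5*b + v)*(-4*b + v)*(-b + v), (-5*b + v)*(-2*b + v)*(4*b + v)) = -5*b + v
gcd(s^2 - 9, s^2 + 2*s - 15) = s - 3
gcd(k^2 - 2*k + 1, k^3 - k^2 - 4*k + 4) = k - 1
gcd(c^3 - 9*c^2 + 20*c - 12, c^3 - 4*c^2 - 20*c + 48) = c^2 - 8*c + 12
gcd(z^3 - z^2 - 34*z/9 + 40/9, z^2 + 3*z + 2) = z + 2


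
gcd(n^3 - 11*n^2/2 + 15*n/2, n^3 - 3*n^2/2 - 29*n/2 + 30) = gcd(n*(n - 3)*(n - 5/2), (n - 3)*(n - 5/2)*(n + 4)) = n^2 - 11*n/2 + 15/2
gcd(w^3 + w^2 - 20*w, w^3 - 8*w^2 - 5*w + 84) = w - 4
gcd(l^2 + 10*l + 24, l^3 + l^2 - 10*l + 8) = l + 4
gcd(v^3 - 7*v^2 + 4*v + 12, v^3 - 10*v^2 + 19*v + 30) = v^2 - 5*v - 6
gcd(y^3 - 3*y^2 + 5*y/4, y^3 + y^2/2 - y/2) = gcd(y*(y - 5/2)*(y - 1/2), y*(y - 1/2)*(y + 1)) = y^2 - y/2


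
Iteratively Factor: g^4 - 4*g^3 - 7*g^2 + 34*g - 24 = (g - 4)*(g^3 - 7*g + 6) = (g - 4)*(g - 1)*(g^2 + g - 6) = (g - 4)*(g - 2)*(g - 1)*(g + 3)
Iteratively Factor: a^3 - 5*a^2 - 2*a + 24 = (a - 3)*(a^2 - 2*a - 8) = (a - 3)*(a + 2)*(a - 4)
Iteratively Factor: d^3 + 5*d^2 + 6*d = (d + 2)*(d^2 + 3*d) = d*(d + 2)*(d + 3)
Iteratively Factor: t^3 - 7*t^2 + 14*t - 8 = (t - 4)*(t^2 - 3*t + 2) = (t - 4)*(t - 1)*(t - 2)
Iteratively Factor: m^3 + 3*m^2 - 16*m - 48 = (m - 4)*(m^2 + 7*m + 12) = (m - 4)*(m + 4)*(m + 3)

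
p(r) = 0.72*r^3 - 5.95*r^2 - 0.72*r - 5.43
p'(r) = 2.16*r^2 - 11.9*r - 0.72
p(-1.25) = -15.23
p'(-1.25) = 17.53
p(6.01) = -68.37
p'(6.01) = 5.78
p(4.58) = -64.37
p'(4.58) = -9.91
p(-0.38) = -6.06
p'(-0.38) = 4.11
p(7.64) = -37.15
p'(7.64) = 34.44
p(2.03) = -25.39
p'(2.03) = -15.98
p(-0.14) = -5.45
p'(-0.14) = 0.99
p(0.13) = -5.62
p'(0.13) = -2.23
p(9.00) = 31.02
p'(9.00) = 67.14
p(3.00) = -41.70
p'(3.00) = -16.98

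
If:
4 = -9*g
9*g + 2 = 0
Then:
No Solution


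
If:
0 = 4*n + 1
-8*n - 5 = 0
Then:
No Solution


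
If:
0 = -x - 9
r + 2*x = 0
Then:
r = 18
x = -9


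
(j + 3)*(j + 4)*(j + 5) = j^3 + 12*j^2 + 47*j + 60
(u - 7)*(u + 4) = u^2 - 3*u - 28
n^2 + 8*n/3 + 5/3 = (n + 1)*(n + 5/3)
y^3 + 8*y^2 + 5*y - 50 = (y - 2)*(y + 5)^2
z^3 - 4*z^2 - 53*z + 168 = (z - 8)*(z - 3)*(z + 7)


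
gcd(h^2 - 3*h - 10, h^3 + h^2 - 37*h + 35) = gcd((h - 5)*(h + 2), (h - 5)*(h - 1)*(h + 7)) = h - 5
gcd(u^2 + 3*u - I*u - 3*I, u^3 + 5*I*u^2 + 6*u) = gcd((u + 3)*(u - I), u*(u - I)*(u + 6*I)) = u - I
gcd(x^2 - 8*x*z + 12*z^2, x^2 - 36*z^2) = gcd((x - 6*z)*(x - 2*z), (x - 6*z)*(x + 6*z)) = x - 6*z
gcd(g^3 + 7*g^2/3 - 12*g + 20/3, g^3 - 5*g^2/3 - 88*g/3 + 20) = g^2 + 13*g/3 - 10/3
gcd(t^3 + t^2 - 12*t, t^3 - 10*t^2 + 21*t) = t^2 - 3*t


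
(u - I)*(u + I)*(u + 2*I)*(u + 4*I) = u^4 + 6*I*u^3 - 7*u^2 + 6*I*u - 8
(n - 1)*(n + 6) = n^2 + 5*n - 6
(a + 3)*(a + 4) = a^2 + 7*a + 12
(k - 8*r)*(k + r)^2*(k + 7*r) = k^4 + k^3*r - 57*k^2*r^2 - 113*k*r^3 - 56*r^4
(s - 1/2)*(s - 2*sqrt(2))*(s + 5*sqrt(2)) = s^3 - s^2/2 + 3*sqrt(2)*s^2 - 20*s - 3*sqrt(2)*s/2 + 10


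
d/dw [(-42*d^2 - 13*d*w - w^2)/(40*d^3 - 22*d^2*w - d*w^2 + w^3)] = (-1444*d^4 - 164*d^3*w + 135*d^2*w^2 + 26*d*w^3 + w^4)/(1600*d^6 - 1760*d^5*w + 404*d^4*w^2 + 124*d^3*w^3 - 43*d^2*w^4 - 2*d*w^5 + w^6)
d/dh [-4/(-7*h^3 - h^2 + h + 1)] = 4*(-21*h^2 - 2*h + 1)/(7*h^3 + h^2 - h - 1)^2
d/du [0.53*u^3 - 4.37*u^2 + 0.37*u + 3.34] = 1.59*u^2 - 8.74*u + 0.37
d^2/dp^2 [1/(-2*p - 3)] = -8/(2*p + 3)^3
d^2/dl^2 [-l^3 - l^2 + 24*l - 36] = -6*l - 2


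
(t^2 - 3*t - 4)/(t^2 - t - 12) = (t + 1)/(t + 3)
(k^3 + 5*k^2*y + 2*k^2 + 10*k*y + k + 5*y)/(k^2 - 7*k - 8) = (k^2 + 5*k*y + k + 5*y)/(k - 8)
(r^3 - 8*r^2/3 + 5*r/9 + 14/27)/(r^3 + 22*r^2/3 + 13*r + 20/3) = (27*r^3 - 72*r^2 + 15*r + 14)/(9*(3*r^3 + 22*r^2 + 39*r + 20))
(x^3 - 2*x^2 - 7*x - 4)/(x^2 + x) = x - 3 - 4/x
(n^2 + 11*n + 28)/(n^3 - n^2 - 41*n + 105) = (n + 4)/(n^2 - 8*n + 15)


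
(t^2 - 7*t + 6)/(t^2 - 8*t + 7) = (t - 6)/(t - 7)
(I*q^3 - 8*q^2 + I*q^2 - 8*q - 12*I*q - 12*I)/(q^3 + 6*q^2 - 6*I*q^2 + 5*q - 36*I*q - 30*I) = (I*q^2 - 8*q - 12*I)/(q^2 + q*(5 - 6*I) - 30*I)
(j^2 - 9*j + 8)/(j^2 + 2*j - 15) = (j^2 - 9*j + 8)/(j^2 + 2*j - 15)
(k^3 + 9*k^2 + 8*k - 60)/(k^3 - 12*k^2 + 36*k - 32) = (k^2 + 11*k + 30)/(k^2 - 10*k + 16)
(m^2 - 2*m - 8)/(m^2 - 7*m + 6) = (m^2 - 2*m - 8)/(m^2 - 7*m + 6)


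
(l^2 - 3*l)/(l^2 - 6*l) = (l - 3)/(l - 6)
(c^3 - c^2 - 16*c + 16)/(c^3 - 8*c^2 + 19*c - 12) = (c + 4)/(c - 3)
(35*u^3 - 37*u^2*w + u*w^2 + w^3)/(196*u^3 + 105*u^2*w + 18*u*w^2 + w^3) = (5*u^2 - 6*u*w + w^2)/(28*u^2 + 11*u*w + w^2)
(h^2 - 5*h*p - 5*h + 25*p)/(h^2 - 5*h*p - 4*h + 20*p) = (h - 5)/(h - 4)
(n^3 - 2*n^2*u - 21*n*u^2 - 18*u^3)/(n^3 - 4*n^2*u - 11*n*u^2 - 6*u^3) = (n + 3*u)/(n + u)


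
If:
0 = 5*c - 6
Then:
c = 6/5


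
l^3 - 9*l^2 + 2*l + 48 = (l - 8)*(l - 3)*(l + 2)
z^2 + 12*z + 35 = (z + 5)*(z + 7)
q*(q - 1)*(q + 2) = q^3 + q^2 - 2*q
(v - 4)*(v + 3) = v^2 - v - 12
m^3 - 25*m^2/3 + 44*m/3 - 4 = (m - 6)*(m - 2)*(m - 1/3)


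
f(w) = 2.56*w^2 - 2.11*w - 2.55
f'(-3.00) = -17.47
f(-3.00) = 26.82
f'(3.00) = 13.25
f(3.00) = 14.16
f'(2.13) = 8.80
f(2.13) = 4.57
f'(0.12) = -1.50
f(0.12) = -2.77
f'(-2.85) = -16.70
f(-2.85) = 24.26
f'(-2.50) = -14.91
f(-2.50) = 18.72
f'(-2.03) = -12.50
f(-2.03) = 12.28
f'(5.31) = 25.08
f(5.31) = 58.43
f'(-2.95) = -17.21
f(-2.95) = 25.95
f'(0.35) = -0.32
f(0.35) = -2.97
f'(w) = 5.12*w - 2.11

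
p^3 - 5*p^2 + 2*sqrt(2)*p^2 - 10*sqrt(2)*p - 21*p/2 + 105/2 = (p - 5)*(p - 3*sqrt(2)/2)*(p + 7*sqrt(2)/2)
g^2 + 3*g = g*(g + 3)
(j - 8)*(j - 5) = j^2 - 13*j + 40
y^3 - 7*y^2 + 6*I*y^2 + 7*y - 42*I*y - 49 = (y - 7)*(y - I)*(y + 7*I)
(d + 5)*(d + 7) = d^2 + 12*d + 35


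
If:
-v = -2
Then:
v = 2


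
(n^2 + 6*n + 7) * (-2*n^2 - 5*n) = -2*n^4 - 17*n^3 - 44*n^2 - 35*n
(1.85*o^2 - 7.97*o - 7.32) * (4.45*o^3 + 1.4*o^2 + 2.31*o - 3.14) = 8.2325*o^5 - 32.8765*o^4 - 39.4585*o^3 - 34.4677*o^2 + 8.1166*o + 22.9848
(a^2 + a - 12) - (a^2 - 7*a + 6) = 8*a - 18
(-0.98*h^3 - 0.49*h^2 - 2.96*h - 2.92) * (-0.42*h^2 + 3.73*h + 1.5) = 0.4116*h^5 - 3.4496*h^4 - 2.0545*h^3 - 10.5494*h^2 - 15.3316*h - 4.38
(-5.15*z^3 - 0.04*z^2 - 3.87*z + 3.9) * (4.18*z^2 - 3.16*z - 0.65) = -21.527*z^5 + 16.1068*z^4 - 12.7027*z^3 + 28.5572*z^2 - 9.8085*z - 2.535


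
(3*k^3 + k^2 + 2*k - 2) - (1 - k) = 3*k^3 + k^2 + 3*k - 3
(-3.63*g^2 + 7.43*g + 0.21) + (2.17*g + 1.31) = -3.63*g^2 + 9.6*g + 1.52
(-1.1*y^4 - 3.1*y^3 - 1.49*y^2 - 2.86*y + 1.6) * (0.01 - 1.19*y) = 1.309*y^5 + 3.678*y^4 + 1.7421*y^3 + 3.3885*y^2 - 1.9326*y + 0.016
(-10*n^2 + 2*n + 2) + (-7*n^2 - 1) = -17*n^2 + 2*n + 1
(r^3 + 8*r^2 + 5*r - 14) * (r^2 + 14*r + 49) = r^5 + 22*r^4 + 166*r^3 + 448*r^2 + 49*r - 686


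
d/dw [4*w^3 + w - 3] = 12*w^2 + 1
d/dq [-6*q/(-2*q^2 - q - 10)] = 12*(5 - q^2)/(4*q^4 + 4*q^3 + 41*q^2 + 20*q + 100)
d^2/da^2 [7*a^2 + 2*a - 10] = 14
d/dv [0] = 0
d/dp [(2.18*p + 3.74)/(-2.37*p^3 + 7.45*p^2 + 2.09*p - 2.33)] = (10.3332*p^3 + 10.3504*p^2 - 55.726*p - 12.896)/(5.6169*p^6 - 35.313*p^5 + 45.5959*p^4 + 42.1852*p^3 - 30.3489*p^2 - 9.7394*p + 5.4289)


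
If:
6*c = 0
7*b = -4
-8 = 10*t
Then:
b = -4/7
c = 0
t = -4/5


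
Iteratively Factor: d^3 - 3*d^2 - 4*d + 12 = (d - 2)*(d^2 - d - 6) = (d - 3)*(d - 2)*(d + 2)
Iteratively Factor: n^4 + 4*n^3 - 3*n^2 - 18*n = (n + 3)*(n^3 + n^2 - 6*n) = (n + 3)^2*(n^2 - 2*n) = n*(n + 3)^2*(n - 2)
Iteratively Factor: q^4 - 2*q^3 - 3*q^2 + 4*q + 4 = (q + 1)*(q^3 - 3*q^2 + 4) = (q + 1)^2*(q^2 - 4*q + 4) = (q - 2)*(q + 1)^2*(q - 2)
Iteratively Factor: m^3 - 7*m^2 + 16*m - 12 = (m - 2)*(m^2 - 5*m + 6) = (m - 2)^2*(m - 3)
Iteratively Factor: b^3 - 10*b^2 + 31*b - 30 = (b - 3)*(b^2 - 7*b + 10) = (b - 5)*(b - 3)*(b - 2)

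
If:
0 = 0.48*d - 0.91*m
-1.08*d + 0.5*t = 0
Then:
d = 0.462962962962963*t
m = 0.244200244200244*t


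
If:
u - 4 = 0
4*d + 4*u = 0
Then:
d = -4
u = 4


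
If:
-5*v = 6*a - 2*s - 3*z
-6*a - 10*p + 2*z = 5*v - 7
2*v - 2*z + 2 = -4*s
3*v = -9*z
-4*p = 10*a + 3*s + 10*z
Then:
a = -257/1520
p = 2433/3040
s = -381/760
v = 3/1520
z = -1/1520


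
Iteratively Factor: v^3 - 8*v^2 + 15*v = (v - 3)*(v^2 - 5*v) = (v - 5)*(v - 3)*(v)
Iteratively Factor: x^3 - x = (x - 1)*(x^2 + x) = x*(x - 1)*(x + 1)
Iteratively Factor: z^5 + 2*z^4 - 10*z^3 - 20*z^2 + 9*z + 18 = (z - 3)*(z^4 + 5*z^3 + 5*z^2 - 5*z - 6) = (z - 3)*(z + 3)*(z^3 + 2*z^2 - z - 2) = (z - 3)*(z + 1)*(z + 3)*(z^2 + z - 2) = (z - 3)*(z + 1)*(z + 2)*(z + 3)*(z - 1)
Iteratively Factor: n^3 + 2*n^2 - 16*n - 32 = (n + 4)*(n^2 - 2*n - 8) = (n - 4)*(n + 4)*(n + 2)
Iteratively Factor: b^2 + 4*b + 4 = (b + 2)*(b + 2)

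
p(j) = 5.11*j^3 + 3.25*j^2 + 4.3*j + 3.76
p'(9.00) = 1304.53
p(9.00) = 4030.90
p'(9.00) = 1304.53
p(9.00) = 4030.90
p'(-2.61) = 91.76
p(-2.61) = -76.18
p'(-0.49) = 4.80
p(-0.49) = 1.83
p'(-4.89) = 339.09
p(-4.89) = -537.07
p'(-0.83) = 9.47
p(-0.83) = -0.49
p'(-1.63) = 34.44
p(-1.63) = -16.74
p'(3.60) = 226.38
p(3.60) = 299.77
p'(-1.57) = 31.88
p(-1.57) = -14.76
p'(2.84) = 146.41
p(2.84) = 159.24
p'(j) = 15.33*j^2 + 6.5*j + 4.3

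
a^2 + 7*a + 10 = (a + 2)*(a + 5)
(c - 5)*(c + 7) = c^2 + 2*c - 35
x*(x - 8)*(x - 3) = x^3 - 11*x^2 + 24*x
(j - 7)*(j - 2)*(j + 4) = j^3 - 5*j^2 - 22*j + 56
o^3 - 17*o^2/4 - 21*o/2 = o*(o - 6)*(o + 7/4)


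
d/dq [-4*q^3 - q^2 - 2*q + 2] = -12*q^2 - 2*q - 2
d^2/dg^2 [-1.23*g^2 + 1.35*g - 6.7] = -2.46000000000000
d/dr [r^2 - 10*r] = 2*r - 10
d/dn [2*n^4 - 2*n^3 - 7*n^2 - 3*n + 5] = 8*n^3 - 6*n^2 - 14*n - 3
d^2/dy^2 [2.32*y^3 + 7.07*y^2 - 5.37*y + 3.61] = 13.92*y + 14.14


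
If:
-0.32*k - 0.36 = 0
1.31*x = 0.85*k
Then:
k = -1.12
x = -0.73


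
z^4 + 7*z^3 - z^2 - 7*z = z*(z - 1)*(z + 1)*(z + 7)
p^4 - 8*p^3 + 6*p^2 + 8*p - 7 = (p - 7)*(p - 1)^2*(p + 1)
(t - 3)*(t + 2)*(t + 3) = t^3 + 2*t^2 - 9*t - 18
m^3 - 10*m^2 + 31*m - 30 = (m - 5)*(m - 3)*(m - 2)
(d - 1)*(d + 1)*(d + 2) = d^3 + 2*d^2 - d - 2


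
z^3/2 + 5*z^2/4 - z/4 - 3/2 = (z/2 + 1)*(z - 1)*(z + 3/2)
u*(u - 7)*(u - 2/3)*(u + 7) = u^4 - 2*u^3/3 - 49*u^2 + 98*u/3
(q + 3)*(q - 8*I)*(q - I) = q^3 + 3*q^2 - 9*I*q^2 - 8*q - 27*I*q - 24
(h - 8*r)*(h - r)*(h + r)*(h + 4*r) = h^4 - 4*h^3*r - 33*h^2*r^2 + 4*h*r^3 + 32*r^4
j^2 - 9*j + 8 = (j - 8)*(j - 1)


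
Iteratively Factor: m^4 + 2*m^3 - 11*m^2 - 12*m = (m)*(m^3 + 2*m^2 - 11*m - 12) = m*(m + 1)*(m^2 + m - 12) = m*(m - 3)*(m + 1)*(m + 4)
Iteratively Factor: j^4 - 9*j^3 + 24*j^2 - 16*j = (j - 4)*(j^3 - 5*j^2 + 4*j) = (j - 4)*(j - 1)*(j^2 - 4*j) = (j - 4)^2*(j - 1)*(j)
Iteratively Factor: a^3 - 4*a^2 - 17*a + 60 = (a - 3)*(a^2 - a - 20) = (a - 3)*(a + 4)*(a - 5)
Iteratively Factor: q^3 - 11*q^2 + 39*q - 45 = (q - 3)*(q^2 - 8*q + 15) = (q - 3)^2*(q - 5)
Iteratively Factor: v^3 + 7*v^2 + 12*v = (v + 4)*(v^2 + 3*v) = (v + 3)*(v + 4)*(v)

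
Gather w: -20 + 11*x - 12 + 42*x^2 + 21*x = 42*x^2 + 32*x - 32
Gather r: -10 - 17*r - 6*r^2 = -6*r^2 - 17*r - 10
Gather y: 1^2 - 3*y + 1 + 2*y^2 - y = 2*y^2 - 4*y + 2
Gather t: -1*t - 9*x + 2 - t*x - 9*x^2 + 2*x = t*(-x - 1) - 9*x^2 - 7*x + 2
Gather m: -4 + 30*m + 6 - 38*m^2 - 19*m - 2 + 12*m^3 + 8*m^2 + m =12*m^3 - 30*m^2 + 12*m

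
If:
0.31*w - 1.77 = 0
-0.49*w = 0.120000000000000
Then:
No Solution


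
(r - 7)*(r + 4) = r^2 - 3*r - 28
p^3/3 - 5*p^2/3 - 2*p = p*(p/3 + 1/3)*(p - 6)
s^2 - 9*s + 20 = (s - 5)*(s - 4)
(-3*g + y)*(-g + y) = 3*g^2 - 4*g*y + y^2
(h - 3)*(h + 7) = h^2 + 4*h - 21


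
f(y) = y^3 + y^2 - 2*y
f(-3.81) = -33.17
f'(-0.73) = -1.86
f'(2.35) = 19.27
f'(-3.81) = 33.93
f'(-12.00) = 406.00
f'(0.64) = 0.51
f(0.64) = -0.61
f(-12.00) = -1560.00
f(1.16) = 0.59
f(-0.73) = 1.60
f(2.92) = 27.58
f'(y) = 3*y^2 + 2*y - 2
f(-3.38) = -20.43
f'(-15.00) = 643.00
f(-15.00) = -3120.00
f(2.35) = 13.80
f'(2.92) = 29.42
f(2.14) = 10.10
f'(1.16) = 4.36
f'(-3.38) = 25.51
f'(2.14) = 16.02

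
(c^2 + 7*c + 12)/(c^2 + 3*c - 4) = (c + 3)/(c - 1)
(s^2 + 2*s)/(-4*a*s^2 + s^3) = (s + 2)/(s*(-4*a + s))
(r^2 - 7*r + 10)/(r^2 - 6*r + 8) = (r - 5)/(r - 4)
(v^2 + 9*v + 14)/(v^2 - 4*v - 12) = (v + 7)/(v - 6)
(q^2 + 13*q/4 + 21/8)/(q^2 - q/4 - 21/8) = (4*q + 7)/(4*q - 7)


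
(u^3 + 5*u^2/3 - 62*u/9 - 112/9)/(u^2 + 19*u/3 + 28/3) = (3*u^2 - 2*u - 16)/(3*(u + 4))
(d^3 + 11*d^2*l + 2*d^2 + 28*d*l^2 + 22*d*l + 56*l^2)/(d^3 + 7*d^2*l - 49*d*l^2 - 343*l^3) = (d^2 + 4*d*l + 2*d + 8*l)/(d^2 - 49*l^2)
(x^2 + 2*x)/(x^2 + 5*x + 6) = x/(x + 3)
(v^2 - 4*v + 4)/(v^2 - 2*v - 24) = (-v^2 + 4*v - 4)/(-v^2 + 2*v + 24)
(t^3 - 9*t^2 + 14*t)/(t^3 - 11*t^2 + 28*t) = (t - 2)/(t - 4)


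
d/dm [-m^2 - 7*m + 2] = -2*m - 7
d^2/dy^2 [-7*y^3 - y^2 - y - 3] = -42*y - 2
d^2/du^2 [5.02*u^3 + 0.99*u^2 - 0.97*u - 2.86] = 30.12*u + 1.98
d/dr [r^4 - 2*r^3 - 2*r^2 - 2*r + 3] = 4*r^3 - 6*r^2 - 4*r - 2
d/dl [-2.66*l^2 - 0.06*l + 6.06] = -5.32*l - 0.06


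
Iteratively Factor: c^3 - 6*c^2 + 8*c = (c - 4)*(c^2 - 2*c) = c*(c - 4)*(c - 2)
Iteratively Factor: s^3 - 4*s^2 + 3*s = (s - 1)*(s^2 - 3*s) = s*(s - 1)*(s - 3)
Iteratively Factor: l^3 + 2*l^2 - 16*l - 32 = (l - 4)*(l^2 + 6*l + 8) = (l - 4)*(l + 4)*(l + 2)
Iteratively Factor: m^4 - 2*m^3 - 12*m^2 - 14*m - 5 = (m - 5)*(m^3 + 3*m^2 + 3*m + 1) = (m - 5)*(m + 1)*(m^2 + 2*m + 1) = (m - 5)*(m + 1)^2*(m + 1)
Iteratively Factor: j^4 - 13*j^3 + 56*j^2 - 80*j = (j - 5)*(j^3 - 8*j^2 + 16*j) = (j - 5)*(j - 4)*(j^2 - 4*j) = j*(j - 5)*(j - 4)*(j - 4)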